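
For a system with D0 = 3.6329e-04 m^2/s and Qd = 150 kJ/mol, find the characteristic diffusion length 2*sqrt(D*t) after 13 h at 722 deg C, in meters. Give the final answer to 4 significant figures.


Step 1: D = D0 * exp(-Qd/(R*T))
T = 995.15 K
D = 3.6329e-04 * exp(-150e3 / (8.314 * 995.15)) = 4.85945e-12 m^2/s
Step 2: L = 2*sqrt(D*t)
t = 13 h = 46800 s
L = 2*sqrt(4.85945e-12 * 46800) = 9.538e-04 m


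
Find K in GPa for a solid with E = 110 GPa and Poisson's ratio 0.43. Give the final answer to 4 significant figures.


K = E / (3*(1-2*nu))
K = 110 / (3*(1-2*0.43))
K = 261.9 GPa


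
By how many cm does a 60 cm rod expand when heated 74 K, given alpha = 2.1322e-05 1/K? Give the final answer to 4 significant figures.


dL = L0 * alpha * dT
dL = 60 * 2.1322e-05 * 74
dL = 0.09467 cm


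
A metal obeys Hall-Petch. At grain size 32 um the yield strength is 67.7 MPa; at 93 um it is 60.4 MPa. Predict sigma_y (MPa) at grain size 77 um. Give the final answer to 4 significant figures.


sigma_y = sigma0 + k / sqrt(d)
1/sqrt(d1) = 1/sqrt(3.2e-05) = 176.777;  1/sqrt(d2) = 103.695
k = (sigma1 - sigma2) / (1/sqrt(d1) - 1/sqrt(d2)) = (67.7 - 60.4) / (176.777 - 103.695) = 0.0998884 MPa*m^0.5
sigma0 = sigma1 - k/sqrt(d1) = 67.7 - 0.0998884*176.777 = 50.0421 MPa
sigma_y(d3) = 50.0421 + 0.0998884 / sqrt(7.7e-05) = 61.43 MPa


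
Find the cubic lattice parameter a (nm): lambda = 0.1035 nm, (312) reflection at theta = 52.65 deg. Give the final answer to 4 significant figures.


d = lambda / (2*sin(theta))
d = 0.1035 / (2*sin(52.65 deg))
d = 0.0650989 nm
a = d * sqrt(h^2+k^2+l^2) = 0.0650989 * sqrt(14)
a = 0.2436 nm


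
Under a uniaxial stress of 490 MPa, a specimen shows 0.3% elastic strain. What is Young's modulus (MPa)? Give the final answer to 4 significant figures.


E = sigma / epsilon
epsilon = 0.3% = 3e-03
E = 490 / 3e-03
E = 163300 MPa


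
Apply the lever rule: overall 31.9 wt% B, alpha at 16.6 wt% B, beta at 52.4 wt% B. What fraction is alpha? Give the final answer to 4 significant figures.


f_alpha = (C_beta - C0) / (C_beta - C_alpha)
f_alpha = (52.4 - 31.9) / (52.4 - 16.6)
f_alpha = 0.5726


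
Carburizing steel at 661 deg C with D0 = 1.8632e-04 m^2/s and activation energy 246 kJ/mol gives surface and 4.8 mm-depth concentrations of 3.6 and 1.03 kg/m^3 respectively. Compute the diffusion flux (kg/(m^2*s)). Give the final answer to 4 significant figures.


Step 1: D = D0 * exp(-Qd/(R*T))
T = 661 + 273.15 = 934.15 K
D = 1.8632e-04 * exp(-246e3 / (8.314 * 934.15)) = 3.26768e-18 m^2/s
Step 2: J = D * (C1 - C2) / dx
J = 3.26768e-18 * (3.6 - 1.03) / 4.8e-03
J = 1.75e-15 kg/(m^2*s)


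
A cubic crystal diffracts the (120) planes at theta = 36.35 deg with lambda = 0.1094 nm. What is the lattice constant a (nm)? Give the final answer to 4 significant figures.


d = lambda / (2*sin(theta))
d = 0.1094 / (2*sin(36.35 deg))
d = 0.092287 nm
a = d * sqrt(h^2+k^2+l^2) = 0.092287 * sqrt(5)
a = 0.2064 nm


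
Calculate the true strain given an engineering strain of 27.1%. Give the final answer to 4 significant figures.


epsilon_true = ln(1 + epsilon_eng)
epsilon_true = ln(1 + 0.271)
epsilon_true = 0.2398


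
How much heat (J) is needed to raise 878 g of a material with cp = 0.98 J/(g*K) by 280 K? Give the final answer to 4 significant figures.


Q = m * cp * dT
Q = 878 * 0.98 * 280
Q = 240900 J


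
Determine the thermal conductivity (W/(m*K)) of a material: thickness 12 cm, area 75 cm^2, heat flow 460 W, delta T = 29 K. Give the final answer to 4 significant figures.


k = Q*L / (A*dT)
L = 0.12 m, A = 7.5e-03 m^2
k = 460 * 0.12 / (7.5e-03 * 29)
k = 253.8 W/(m*K)


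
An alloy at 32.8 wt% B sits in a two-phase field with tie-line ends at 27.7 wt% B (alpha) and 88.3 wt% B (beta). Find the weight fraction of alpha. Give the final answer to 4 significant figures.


f_alpha = (C_beta - C0) / (C_beta - C_alpha)
f_alpha = (88.3 - 32.8) / (88.3 - 27.7)
f_alpha = 0.9158


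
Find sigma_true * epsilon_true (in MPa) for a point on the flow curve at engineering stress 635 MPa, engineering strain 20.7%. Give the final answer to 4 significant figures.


sigma_true = sigma_eng * (1 + epsilon_eng)
sigma_true = 635 * (1 + 0.207) = 766.445 MPa
epsilon_true = ln(1 + epsilon_eng)
epsilon_true = ln(1 + 0.207) = 0.188138
sigma_true * epsilon_true = 766.445 * 0.188138 = 144.2 MPa


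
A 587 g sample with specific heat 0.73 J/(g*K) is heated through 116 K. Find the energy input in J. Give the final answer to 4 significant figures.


Q = m * cp * dT
Q = 587 * 0.73 * 116
Q = 49710 J


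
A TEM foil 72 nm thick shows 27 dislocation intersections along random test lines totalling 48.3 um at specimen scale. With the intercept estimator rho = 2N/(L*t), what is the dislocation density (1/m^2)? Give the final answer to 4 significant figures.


rho = 2N / (L * t)
L = 48.3 um = 4.83e-05 m, t = 72 nm = 7.2e-08 m
rho = 2 * 27 / (4.83e-05 * 7.2e-08)
rho = 1.553e+13 1/m^2


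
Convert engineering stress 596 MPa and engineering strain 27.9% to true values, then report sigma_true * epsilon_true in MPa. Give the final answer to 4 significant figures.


sigma_true = sigma_eng * (1 + epsilon_eng)
sigma_true = 596 * (1 + 0.279) = 762.284 MPa
epsilon_true = ln(1 + epsilon_eng)
epsilon_true = ln(1 + 0.279) = 0.246079
sigma_true * epsilon_true = 762.284 * 0.246079 = 187.6 MPa


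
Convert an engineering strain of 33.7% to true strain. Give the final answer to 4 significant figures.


epsilon_true = ln(1 + epsilon_eng)
epsilon_true = ln(1 + 0.337)
epsilon_true = 0.2904


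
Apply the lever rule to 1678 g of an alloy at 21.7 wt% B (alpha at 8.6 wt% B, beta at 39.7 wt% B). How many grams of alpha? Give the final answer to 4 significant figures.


f_alpha = (C_beta - C0) / (C_beta - C_alpha)
f_alpha = (39.7 - 21.7) / (39.7 - 8.6) = 0.578778
m_alpha = f_alpha * m_total = 0.578778 * 1678 = 971.2 g


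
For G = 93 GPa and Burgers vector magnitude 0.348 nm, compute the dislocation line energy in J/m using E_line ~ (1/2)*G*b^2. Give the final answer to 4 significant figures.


E = G*b^2/2
b = 0.348 nm = 3.48e-10 m
G = 93 GPa = 9.3e+10 Pa
E = 0.5 * 9.3e+10 * (3.48e-10)^2
E = 5.631e-09 J/m


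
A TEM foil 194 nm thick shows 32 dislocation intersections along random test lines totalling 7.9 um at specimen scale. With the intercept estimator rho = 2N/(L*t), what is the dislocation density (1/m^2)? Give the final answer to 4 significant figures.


rho = 2N / (L * t)
L = 7.9 um = 7.9e-06 m, t = 194 nm = 1.94e-07 m
rho = 2 * 32 / (7.9e-06 * 1.94e-07)
rho = 4.176e+13 1/m^2


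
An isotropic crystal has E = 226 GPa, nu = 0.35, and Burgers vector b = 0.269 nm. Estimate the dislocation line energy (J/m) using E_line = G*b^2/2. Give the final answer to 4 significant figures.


Step 1: G = E / (2*(1+nu))
G = 226 / (2*(1+0.35)) = 83.7037 GPa = 8.37037e+10 Pa
Step 2: E_line = G*b^2/2
b = 0.269 nm = 2.69e-10 m
E_line = 0.5 * 8.37037e+10 * (2.69e-10)^2 = 3.028e-09 J/m


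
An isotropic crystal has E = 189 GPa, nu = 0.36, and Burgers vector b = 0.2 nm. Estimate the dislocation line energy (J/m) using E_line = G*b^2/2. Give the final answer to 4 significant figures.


Step 1: G = E / (2*(1+nu))
G = 189 / (2*(1+0.36)) = 69.4853 GPa = 6.94853e+10 Pa
Step 2: E_line = G*b^2/2
b = 0.2 nm = 2e-10 m
E_line = 0.5 * 6.94853e+10 * (2e-10)^2 = 1.39e-09 J/m


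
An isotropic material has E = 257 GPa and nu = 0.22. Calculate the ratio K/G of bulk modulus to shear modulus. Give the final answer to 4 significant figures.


G = E / (2*(1+nu))
G = 257 / (2*(1+0.22)) = 105.328 GPa
K = E / (3*(1-2*nu))
K = 257 / (3*(1-2*0.22)) = 152.976 GPa
K/G = 152.976 / 105.328 = 1.452


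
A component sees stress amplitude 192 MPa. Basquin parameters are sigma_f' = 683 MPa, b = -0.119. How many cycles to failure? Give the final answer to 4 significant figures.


sigma_a = sigma_f' * (2*Nf)^b
2*Nf = (sigma_a / sigma_f')^(1/b)
2*Nf = (192 / 683)^(1/-0.119)
2*Nf = 42781.5
Nf = 21390 cycles


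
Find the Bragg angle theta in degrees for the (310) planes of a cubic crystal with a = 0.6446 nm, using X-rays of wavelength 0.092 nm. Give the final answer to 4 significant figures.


d = a / sqrt(h^2+k^2+l^2)
d = 0.6446 / sqrt(10) = 0.20384 nm
lambda = 2*d*sin(theta)  =>  sin(theta) = lambda / (2*d)
sin(theta) = 0.092 / (2 * 0.20384) = 0.225667
theta = 13.04 deg


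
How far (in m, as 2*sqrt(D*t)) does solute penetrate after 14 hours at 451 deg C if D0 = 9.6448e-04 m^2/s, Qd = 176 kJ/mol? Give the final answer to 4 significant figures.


Step 1: D = D0 * exp(-Qd/(R*T))
T = 724.15 K
D = 9.6448e-04 * exp(-176e3 / (8.314 * 724.15)) = 1.94331e-16 m^2/s
Step 2: L = 2*sqrt(D*t)
t = 14 h = 50400 s
L = 2*sqrt(1.94331e-16 * 50400) = 6.259e-06 m


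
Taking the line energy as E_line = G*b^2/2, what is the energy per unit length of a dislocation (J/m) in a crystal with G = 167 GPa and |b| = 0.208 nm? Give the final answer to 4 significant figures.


E = G*b^2/2
b = 0.208 nm = 2.08e-10 m
G = 167 GPa = 1.67e+11 Pa
E = 0.5 * 1.67e+11 * (2.08e-10)^2
E = 3.613e-09 J/m


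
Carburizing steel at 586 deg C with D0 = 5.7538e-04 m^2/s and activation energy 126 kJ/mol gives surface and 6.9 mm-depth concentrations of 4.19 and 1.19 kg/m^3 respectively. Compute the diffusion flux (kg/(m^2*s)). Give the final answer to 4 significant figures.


Step 1: D = D0 * exp(-Qd/(R*T))
T = 586 + 273.15 = 859.15 K
D = 5.7538e-04 * exp(-126e3 / (8.314 * 859.15)) = 1.25639e-11 m^2/s
Step 2: J = D * (C1 - C2) / dx
J = 1.25639e-11 * (4.19 - 1.19) / 6.9e-03
J = 5.463e-09 kg/(m^2*s)


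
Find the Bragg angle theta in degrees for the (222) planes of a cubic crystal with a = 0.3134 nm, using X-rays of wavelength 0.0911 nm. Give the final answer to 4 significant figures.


d = a / sqrt(h^2+k^2+l^2)
d = 0.3134 / sqrt(12) = 0.0904708 nm
lambda = 2*d*sin(theta)  =>  sin(theta) = lambda / (2*d)
sin(theta) = 0.0911 / (2 * 0.0904708) = 0.503477
theta = 30.23 deg


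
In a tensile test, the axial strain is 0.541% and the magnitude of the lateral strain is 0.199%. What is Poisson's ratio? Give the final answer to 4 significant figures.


nu = -epsilon_lat / epsilon_axial
Lateral strain is contraction (negative), so using magnitudes:
nu = 0.199 / 0.541
nu = 0.3678


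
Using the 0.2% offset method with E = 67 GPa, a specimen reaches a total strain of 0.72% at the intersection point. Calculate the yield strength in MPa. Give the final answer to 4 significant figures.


Offset strain = 0.002
Elastic strain at yield = total_strain - offset = 7.2e-03 - 0.002 = 5.2e-03
sigma_y = E * elastic_strain = 67000 * 5.2e-03
sigma_y = 348.4 MPa


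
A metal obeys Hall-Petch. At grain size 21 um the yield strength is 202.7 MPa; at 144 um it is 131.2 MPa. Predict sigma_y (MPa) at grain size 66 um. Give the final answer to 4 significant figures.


sigma_y = sigma0 + k / sqrt(d)
1/sqrt(d1) = 1/sqrt(2.1e-05) = 218.218;  1/sqrt(d2) = 83.3333
k = (sigma1 - sigma2) / (1/sqrt(d1) - 1/sqrt(d2)) = (202.7 - 131.2) / (218.218 - 83.3333) = 0.530083 MPa*m^0.5
sigma0 = sigma1 - k/sqrt(d1) = 202.7 - 0.530083*218.218 = 87.0264 MPa
sigma_y(d3) = 87.0264 + 0.530083 / sqrt(6.6e-05) = 152.3 MPa


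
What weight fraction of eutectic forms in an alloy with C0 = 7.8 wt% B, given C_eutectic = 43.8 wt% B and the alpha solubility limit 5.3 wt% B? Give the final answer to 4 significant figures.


f_primary = (C_e - C0) / (C_e - C_alpha_max)
f_primary = (43.8 - 7.8) / (43.8 - 5.3)
f_primary = 0.935065
f_eutectic = 1 - 0.935065 = 0.06494


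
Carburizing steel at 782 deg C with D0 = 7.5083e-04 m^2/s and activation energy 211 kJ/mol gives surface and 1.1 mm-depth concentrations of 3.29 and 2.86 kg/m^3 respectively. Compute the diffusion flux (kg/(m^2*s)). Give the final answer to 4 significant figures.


Step 1: D = D0 * exp(-Qd/(R*T))
T = 782 + 273.15 = 1055.15 K
D = 7.5083e-04 * exp(-211e3 / (8.314 * 1055.15)) = 2.68981e-14 m^2/s
Step 2: J = D * (C1 - C2) / dx
J = 2.68981e-14 * (3.29 - 2.86) / 1.1e-03
J = 1.051e-11 kg/(m^2*s)


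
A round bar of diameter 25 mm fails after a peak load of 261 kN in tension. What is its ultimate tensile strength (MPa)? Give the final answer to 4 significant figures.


A0 = pi*(d/2)^2 = pi*(25/2)^2 = 490.874 mm^2
UTS = F_max / A0 = 261*1000 / 490.874
UTS = 531.7 MPa


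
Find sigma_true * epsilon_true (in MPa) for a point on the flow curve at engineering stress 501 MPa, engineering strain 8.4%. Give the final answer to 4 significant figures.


sigma_true = sigma_eng * (1 + epsilon_eng)
sigma_true = 501 * (1 + 0.084) = 543.084 MPa
epsilon_true = ln(1 + epsilon_eng)
epsilon_true = ln(1 + 0.084) = 0.0806579
sigma_true * epsilon_true = 543.084 * 0.0806579 = 43.8 MPa


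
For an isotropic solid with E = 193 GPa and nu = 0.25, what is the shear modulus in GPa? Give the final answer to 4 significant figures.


G = E / (2*(1+nu))
G = 193 / (2*(1+0.25))
G = 77.2 GPa


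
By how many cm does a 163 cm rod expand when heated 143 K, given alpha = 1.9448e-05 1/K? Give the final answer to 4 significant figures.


dL = L0 * alpha * dT
dL = 163 * 1.9448e-05 * 143
dL = 0.4533 cm


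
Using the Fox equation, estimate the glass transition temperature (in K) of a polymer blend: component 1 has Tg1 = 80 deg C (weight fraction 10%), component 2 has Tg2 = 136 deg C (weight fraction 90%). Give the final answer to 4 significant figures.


1/Tg = w1/Tg1 + w2/Tg2 (in Kelvin)
Tg1 = 353.15 K, Tg2 = 409.15 K
1/Tg = 0.1/353.15 + 0.9/409.15
Tg = 402.8 K


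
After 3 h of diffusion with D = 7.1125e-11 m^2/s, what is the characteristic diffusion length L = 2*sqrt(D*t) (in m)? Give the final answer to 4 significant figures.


t = 3 hr = 10800 s
Diffusion length = 2*sqrt(D*t)
= 2*sqrt(7.1125e-11 * 10800)
= 1.753e-03 m


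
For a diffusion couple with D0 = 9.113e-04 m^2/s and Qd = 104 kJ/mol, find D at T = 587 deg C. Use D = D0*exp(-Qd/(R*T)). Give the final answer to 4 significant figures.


D = D0 * exp(-Qd / (R*T))
T = 860.15 K
D = 9.113e-04 * exp(-104e3 / (8.314 * 860.15))
D = 4.403e-10 m^2/s


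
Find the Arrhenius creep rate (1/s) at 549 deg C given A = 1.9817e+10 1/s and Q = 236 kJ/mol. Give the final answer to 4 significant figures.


rate = A * exp(-Q / (R*T))
T = 549 + 273.15 = 822.15 K
rate = 1.9817e+10 * exp(-236e3 / (8.314 * 822.15))
rate = 2.006e-05 1/s


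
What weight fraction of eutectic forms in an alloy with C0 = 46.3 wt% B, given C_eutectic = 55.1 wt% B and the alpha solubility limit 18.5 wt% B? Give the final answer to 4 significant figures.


f_primary = (C_e - C0) / (C_e - C_alpha_max)
f_primary = (55.1 - 46.3) / (55.1 - 18.5)
f_primary = 0.240437
f_eutectic = 1 - 0.240437 = 0.7596


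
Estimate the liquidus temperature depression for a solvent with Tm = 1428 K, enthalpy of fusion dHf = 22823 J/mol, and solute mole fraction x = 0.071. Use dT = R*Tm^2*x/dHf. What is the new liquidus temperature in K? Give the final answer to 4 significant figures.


dT = R*Tm^2*x / dHf
dT = 8.314 * 1428^2 * 0.071 / 22823
dT = 52.7414 K
T_new = 1428 - 52.7414 = 1375 K


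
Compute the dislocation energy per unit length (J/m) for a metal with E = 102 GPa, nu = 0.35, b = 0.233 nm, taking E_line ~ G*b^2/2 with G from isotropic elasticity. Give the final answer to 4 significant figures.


Step 1: G = E / (2*(1+nu))
G = 102 / (2*(1+0.35)) = 37.7778 GPa = 3.77778e+10 Pa
Step 2: E_line = G*b^2/2
b = 0.233 nm = 2.33e-10 m
E_line = 0.5 * 3.77778e+10 * (2.33e-10)^2 = 1.025e-09 J/m


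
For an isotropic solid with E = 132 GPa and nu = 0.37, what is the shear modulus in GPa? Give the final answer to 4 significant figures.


G = E / (2*(1+nu))
G = 132 / (2*(1+0.37))
G = 48.18 GPa


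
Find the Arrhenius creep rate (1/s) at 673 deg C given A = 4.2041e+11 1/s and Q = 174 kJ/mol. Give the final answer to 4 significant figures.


rate = A * exp(-Q / (R*T))
T = 673 + 273.15 = 946.15 K
rate = 4.2041e+11 * exp(-174e3 / (8.314 * 946.15))
rate = 104 1/s


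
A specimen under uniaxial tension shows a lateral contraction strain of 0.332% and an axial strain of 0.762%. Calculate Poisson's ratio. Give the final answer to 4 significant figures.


nu = -epsilon_lat / epsilon_axial
Lateral strain is contraction (negative), so using magnitudes:
nu = 0.332 / 0.762
nu = 0.4357


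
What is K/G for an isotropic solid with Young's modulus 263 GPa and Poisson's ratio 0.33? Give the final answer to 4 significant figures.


G = E / (2*(1+nu))
G = 263 / (2*(1+0.33)) = 98.8722 GPa
K = E / (3*(1-2*nu))
K = 263 / (3*(1-2*0.33)) = 257.843 GPa
K/G = 257.843 / 98.8722 = 2.608


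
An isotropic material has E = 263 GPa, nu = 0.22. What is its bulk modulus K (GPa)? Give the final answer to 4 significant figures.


K = E / (3*(1-2*nu))
K = 263 / (3*(1-2*0.22))
K = 156.5 GPa


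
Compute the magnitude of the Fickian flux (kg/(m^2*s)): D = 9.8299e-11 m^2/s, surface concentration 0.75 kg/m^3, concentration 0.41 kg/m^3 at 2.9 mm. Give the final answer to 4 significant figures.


J = -D * (dC/dx) = D * (C1 - C2) / dx
J = 9.8299e-11 * (0.75 - 0.41) / 2.9e-03
J = 1.152e-08 kg/(m^2*s)


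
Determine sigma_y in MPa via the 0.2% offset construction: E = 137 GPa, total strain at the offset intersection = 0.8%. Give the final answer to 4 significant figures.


Offset strain = 0.002
Elastic strain at yield = total_strain - offset = 8e-03 - 0.002 = 6e-03
sigma_y = E * elastic_strain = 137000 * 6e-03
sigma_y = 822 MPa


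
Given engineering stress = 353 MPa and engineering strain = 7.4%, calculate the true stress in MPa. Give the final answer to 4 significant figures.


sigma_true = sigma_eng * (1 + epsilon_eng)
sigma_true = 353 * (1 + 0.074)
sigma_true = 379.1 MPa


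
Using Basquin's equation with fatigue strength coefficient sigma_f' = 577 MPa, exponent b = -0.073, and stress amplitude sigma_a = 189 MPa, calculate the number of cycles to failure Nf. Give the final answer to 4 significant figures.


sigma_a = sigma_f' * (2*Nf)^b
2*Nf = (sigma_a / sigma_f')^(1/b)
2*Nf = (189 / 577)^(1/-0.073)
2*Nf = 4.36433e+06
Nf = 2.182e+06 cycles


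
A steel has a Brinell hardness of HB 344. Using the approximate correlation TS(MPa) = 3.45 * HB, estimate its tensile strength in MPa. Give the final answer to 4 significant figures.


TS (MPa) = 3.45 * HB
TS = 3.45 * 344
TS = 1187 MPa


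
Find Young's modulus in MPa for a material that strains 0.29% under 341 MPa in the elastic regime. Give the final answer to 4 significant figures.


E = sigma / epsilon
epsilon = 0.29% = 2.9e-03
E = 341 / 2.9e-03
E = 117600 MPa


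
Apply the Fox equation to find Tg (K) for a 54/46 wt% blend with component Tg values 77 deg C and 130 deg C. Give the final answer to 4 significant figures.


1/Tg = w1/Tg1 + w2/Tg2 (in Kelvin)
Tg1 = 350.15 K, Tg2 = 403.15 K
1/Tg = 0.54/350.15 + 0.46/403.15
Tg = 372.7 K


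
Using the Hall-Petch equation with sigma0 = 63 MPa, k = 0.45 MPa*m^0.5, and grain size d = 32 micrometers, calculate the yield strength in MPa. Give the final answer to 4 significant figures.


sigma_y = sigma0 + k / sqrt(d)
d = 32 um = 3.2e-05 m
sigma_y = 63 + 0.45 / sqrt(3.2e-05)
sigma_y = 142.5 MPa


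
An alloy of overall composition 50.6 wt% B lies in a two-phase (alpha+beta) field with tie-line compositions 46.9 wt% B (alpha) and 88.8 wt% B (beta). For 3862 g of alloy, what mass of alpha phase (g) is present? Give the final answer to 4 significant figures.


f_alpha = (C_beta - C0) / (C_beta - C_alpha)
f_alpha = (88.8 - 50.6) / (88.8 - 46.9) = 0.911695
m_alpha = f_alpha * m_total = 0.911695 * 3862 = 3521 g


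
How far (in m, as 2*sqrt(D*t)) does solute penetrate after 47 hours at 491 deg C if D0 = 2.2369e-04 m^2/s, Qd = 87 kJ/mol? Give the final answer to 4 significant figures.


Step 1: D = D0 * exp(-Qd/(R*T))
T = 764.15 K
D = 2.2369e-04 * exp(-87e3 / (8.314 * 764.15)) = 2.52589e-10 m^2/s
Step 2: L = 2*sqrt(D*t)
t = 47 h = 169200 s
L = 2*sqrt(2.52589e-10 * 169200) = 0.01307 m


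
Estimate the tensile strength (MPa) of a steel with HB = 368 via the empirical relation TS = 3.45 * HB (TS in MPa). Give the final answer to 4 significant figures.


TS (MPa) = 3.45 * HB
TS = 3.45 * 368
TS = 1270 MPa


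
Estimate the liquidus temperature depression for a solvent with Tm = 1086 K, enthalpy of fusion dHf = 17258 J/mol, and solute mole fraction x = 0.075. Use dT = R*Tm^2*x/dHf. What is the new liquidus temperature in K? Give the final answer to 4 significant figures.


dT = R*Tm^2*x / dHf
dT = 8.314 * 1086^2 * 0.075 / 17258
dT = 42.6128 K
T_new = 1086 - 42.6128 = 1043 K


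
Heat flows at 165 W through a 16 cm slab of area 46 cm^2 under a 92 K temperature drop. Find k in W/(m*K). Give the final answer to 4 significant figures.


k = Q*L / (A*dT)
L = 0.16 m, A = 4.6e-03 m^2
k = 165 * 0.16 / (4.6e-03 * 92)
k = 62.38 W/(m*K)


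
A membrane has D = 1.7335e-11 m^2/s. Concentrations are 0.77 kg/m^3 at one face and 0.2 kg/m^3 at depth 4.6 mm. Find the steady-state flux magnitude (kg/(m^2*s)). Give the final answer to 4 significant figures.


J = -D * (dC/dx) = D * (C1 - C2) / dx
J = 1.7335e-11 * (0.77 - 0.2) / 4.6e-03
J = 2.148e-09 kg/(m^2*s)


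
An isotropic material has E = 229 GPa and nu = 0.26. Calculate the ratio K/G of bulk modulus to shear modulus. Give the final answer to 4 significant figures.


G = E / (2*(1+nu))
G = 229 / (2*(1+0.26)) = 90.873 GPa
K = E / (3*(1-2*nu))
K = 229 / (3*(1-2*0.26)) = 159.028 GPa
K/G = 159.028 / 90.873 = 1.75


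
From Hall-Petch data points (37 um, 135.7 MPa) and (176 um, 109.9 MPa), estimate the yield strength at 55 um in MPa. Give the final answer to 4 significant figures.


sigma_y = sigma0 + k / sqrt(d)
1/sqrt(d1) = 1/sqrt(3.7e-05) = 164.399;  1/sqrt(d2) = 75.3778
k = (sigma1 - sigma2) / (1/sqrt(d1) - 1/sqrt(d2)) = (135.7 - 109.9) / (164.399 - 75.3778) = 0.289819 MPa*m^0.5
sigma0 = sigma1 - k/sqrt(d1) = 135.7 - 0.289819*164.399 = 88.0541 MPa
sigma_y(d3) = 88.0541 + 0.289819 / sqrt(5.5e-05) = 127.1 MPa


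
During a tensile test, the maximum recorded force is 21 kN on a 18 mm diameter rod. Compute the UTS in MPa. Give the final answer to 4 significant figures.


A0 = pi*(d/2)^2 = pi*(18/2)^2 = 254.469 mm^2
UTS = F_max / A0 = 21*1000 / 254.469
UTS = 82.52 MPa


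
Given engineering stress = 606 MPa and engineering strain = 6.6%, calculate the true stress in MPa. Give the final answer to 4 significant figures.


sigma_true = sigma_eng * (1 + epsilon_eng)
sigma_true = 606 * (1 + 0.066)
sigma_true = 646 MPa


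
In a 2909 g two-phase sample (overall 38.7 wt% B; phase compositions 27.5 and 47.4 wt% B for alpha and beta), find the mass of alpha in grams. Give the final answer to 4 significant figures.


f_alpha = (C_beta - C0) / (C_beta - C_alpha)
f_alpha = (47.4 - 38.7) / (47.4 - 27.5) = 0.437186
m_alpha = f_alpha * m_total = 0.437186 * 2909 = 1272 g


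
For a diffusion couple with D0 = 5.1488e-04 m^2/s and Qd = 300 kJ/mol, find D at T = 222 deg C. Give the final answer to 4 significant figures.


D = D0 * exp(-Qd / (R*T))
T = 495.15 K
D = 5.1488e-04 * exp(-300e3 / (8.314 * 495.15))
D = 1.156e-35 m^2/s


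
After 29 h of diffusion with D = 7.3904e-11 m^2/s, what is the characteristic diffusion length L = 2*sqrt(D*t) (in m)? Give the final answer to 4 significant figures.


t = 29 hr = 104400 s
Diffusion length = 2*sqrt(D*t)
= 2*sqrt(7.3904e-11 * 104400)
= 5.555e-03 m


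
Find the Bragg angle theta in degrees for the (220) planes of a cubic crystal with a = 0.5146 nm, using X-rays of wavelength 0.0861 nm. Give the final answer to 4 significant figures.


d = a / sqrt(h^2+k^2+l^2)
d = 0.5146 / sqrt(8) = 0.181939 nm
lambda = 2*d*sin(theta)  =>  sin(theta) = lambda / (2*d)
sin(theta) = 0.0861 / (2 * 0.181939) = 0.236618
theta = 13.69 deg


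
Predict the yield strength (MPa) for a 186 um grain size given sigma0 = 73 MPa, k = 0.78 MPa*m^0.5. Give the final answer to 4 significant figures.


sigma_y = sigma0 + k / sqrt(d)
d = 186 um = 1.86e-04 m
sigma_y = 73 + 0.78 / sqrt(1.86e-04)
sigma_y = 130.2 MPa


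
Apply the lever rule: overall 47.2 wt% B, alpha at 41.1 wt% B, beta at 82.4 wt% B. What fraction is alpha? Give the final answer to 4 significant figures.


f_alpha = (C_beta - C0) / (C_beta - C_alpha)
f_alpha = (82.4 - 47.2) / (82.4 - 41.1)
f_alpha = 0.8523


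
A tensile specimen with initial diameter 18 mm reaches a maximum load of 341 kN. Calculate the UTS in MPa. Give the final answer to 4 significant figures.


A0 = pi*(d/2)^2 = pi*(18/2)^2 = 254.469 mm^2
UTS = F_max / A0 = 341*1000 / 254.469
UTS = 1340 MPa


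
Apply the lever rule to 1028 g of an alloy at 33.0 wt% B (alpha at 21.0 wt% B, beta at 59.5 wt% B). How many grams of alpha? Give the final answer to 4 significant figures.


f_alpha = (C_beta - C0) / (C_beta - C_alpha)
f_alpha = (59.5 - 33.0) / (59.5 - 21.0) = 0.688312
m_alpha = f_alpha * m_total = 0.688312 * 1028 = 707.6 g


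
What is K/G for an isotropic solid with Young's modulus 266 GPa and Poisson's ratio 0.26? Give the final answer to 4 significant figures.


G = E / (2*(1+nu))
G = 266 / (2*(1+0.26)) = 105.556 GPa
K = E / (3*(1-2*nu))
K = 266 / (3*(1-2*0.26)) = 184.722 GPa
K/G = 184.722 / 105.556 = 1.75


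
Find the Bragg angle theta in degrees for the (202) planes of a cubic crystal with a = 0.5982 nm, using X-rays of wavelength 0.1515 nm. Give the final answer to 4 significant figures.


d = a / sqrt(h^2+k^2+l^2)
d = 0.5982 / sqrt(8) = 0.211496 nm
lambda = 2*d*sin(theta)  =>  sin(theta) = lambda / (2*d)
sin(theta) = 0.1515 / (2 * 0.211496) = 0.358163
theta = 20.99 deg


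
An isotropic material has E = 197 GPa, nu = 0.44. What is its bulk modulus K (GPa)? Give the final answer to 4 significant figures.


K = E / (3*(1-2*nu))
K = 197 / (3*(1-2*0.44))
K = 547.2 GPa


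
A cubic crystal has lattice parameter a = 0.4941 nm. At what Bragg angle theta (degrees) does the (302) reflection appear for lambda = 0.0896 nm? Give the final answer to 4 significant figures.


d = a / sqrt(h^2+k^2+l^2)
d = 0.4941 / sqrt(13) = 0.137039 nm
lambda = 2*d*sin(theta)  =>  sin(theta) = lambda / (2*d)
sin(theta) = 0.0896 / (2 * 0.137039) = 0.326915
theta = 19.08 deg


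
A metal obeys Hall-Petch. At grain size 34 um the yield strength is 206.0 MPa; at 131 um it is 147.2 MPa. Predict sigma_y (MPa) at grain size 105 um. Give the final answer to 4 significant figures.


sigma_y = sigma0 + k / sqrt(d)
1/sqrt(d1) = 1/sqrt(3.4e-05) = 171.499;  1/sqrt(d2) = 87.3704
k = (sigma1 - sigma2) / (1/sqrt(d1) - 1/sqrt(d2)) = (206.0 - 147.2) / (171.499 - 87.3704) = 0.698933 MPa*m^0.5
sigma0 = sigma1 - k/sqrt(d1) = 206.0 - 0.698933*171.499 = 86.1339 MPa
sigma_y(d3) = 86.1339 + 0.698933 / sqrt(1.05e-04) = 154.3 MPa


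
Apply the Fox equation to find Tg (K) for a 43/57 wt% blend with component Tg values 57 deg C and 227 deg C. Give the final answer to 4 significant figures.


1/Tg = w1/Tg1 + w2/Tg2 (in Kelvin)
Tg1 = 330.15 K, Tg2 = 500.15 K
1/Tg = 0.43/330.15 + 0.57/500.15
Tg = 409.5 K


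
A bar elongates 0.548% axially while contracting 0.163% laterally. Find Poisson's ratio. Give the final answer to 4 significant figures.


nu = -epsilon_lat / epsilon_axial
Lateral strain is contraction (negative), so using magnitudes:
nu = 0.163 / 0.548
nu = 0.2974


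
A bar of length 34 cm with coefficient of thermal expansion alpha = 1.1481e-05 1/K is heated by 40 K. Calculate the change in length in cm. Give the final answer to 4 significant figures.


dL = L0 * alpha * dT
dL = 34 * 1.1481e-05 * 40
dL = 0.01561 cm


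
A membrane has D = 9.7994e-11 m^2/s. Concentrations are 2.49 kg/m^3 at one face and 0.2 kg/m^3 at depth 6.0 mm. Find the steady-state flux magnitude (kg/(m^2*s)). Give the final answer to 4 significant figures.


J = -D * (dC/dx) = D * (C1 - C2) / dx
J = 9.7994e-11 * (2.49 - 0.2) / 6e-03
J = 3.74e-08 kg/(m^2*s)


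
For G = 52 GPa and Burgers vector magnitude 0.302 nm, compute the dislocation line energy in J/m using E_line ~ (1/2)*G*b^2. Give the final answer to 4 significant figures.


E = G*b^2/2
b = 0.302 nm = 3.02e-10 m
G = 52 GPa = 5.2e+10 Pa
E = 0.5 * 5.2e+10 * (3.02e-10)^2
E = 2.371e-09 J/m


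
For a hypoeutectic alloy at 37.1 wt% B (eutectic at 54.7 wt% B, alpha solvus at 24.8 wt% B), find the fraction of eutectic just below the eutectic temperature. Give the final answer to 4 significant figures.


f_primary = (C_e - C0) / (C_e - C_alpha_max)
f_primary = (54.7 - 37.1) / (54.7 - 24.8)
f_primary = 0.588629
f_eutectic = 1 - 0.588629 = 0.4114


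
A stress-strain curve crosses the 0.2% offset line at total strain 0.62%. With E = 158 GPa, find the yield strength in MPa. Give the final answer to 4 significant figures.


Offset strain = 0.002
Elastic strain at yield = total_strain - offset = 6.2e-03 - 0.002 = 4.2e-03
sigma_y = E * elastic_strain = 158000 * 4.2e-03
sigma_y = 663.6 MPa


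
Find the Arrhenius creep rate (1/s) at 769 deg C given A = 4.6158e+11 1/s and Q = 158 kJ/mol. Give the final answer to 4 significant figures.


rate = A * exp(-Q / (R*T))
T = 769 + 273.15 = 1042.15 K
rate = 4.6158e+11 * exp(-158e3 / (8.314 * 1042.15))
rate = 5555 1/s


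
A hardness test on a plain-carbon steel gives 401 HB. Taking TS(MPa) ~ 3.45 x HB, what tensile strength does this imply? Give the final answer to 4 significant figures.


TS (MPa) = 3.45 * HB
TS = 3.45 * 401
TS = 1383 MPa


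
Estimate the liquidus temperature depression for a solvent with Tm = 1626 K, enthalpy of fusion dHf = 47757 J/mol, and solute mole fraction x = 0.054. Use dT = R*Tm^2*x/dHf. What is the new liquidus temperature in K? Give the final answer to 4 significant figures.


dT = R*Tm^2*x / dHf
dT = 8.314 * 1626^2 * 0.054 / 47757
dT = 24.8547 K
T_new = 1626 - 24.8547 = 1601 K


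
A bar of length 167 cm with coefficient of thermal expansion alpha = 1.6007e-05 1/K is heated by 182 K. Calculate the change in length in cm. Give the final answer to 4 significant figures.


dL = L0 * alpha * dT
dL = 167 * 1.6007e-05 * 182
dL = 0.4865 cm


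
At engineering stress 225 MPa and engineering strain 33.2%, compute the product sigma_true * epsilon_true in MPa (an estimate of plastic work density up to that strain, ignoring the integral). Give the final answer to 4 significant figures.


sigma_true = sigma_eng * (1 + epsilon_eng)
sigma_true = 225 * (1 + 0.332) = 299.7 MPa
epsilon_true = ln(1 + epsilon_eng)
epsilon_true = ln(1 + 0.332) = 0.286682
sigma_true * epsilon_true = 299.7 * 0.286682 = 85.92 MPa


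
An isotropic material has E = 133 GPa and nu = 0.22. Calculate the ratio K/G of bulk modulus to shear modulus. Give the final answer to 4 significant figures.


G = E / (2*(1+nu))
G = 133 / (2*(1+0.22)) = 54.5082 GPa
K = E / (3*(1-2*nu))
K = 133 / (3*(1-2*0.22)) = 79.1667 GPa
K/G = 79.1667 / 54.5082 = 1.452


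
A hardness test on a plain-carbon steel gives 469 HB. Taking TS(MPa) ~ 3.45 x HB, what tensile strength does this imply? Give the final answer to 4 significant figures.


TS (MPa) = 3.45 * HB
TS = 3.45 * 469
TS = 1618 MPa


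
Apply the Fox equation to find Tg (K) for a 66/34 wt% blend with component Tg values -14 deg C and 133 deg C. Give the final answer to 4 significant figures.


1/Tg = w1/Tg1 + w2/Tg2 (in Kelvin)
Tg1 = 259.15 K, Tg2 = 406.15 K
1/Tg = 0.66/259.15 + 0.34/406.15
Tg = 295.5 K


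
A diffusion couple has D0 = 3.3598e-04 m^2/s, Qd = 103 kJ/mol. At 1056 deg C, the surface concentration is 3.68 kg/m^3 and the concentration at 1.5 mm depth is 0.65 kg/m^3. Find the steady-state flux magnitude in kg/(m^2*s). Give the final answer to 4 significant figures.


Step 1: D = D0 * exp(-Qd/(R*T))
T = 1056 + 273.15 = 1329.15 K
D = 3.3598e-04 * exp(-103e3 / (8.314 * 1329.15)) = 3.00844e-08 m^2/s
Step 2: J = D * (C1 - C2) / dx
J = 3.00844e-08 * (3.68 - 0.65) / 1.5e-03
J = 6.077e-05 kg/(m^2*s)


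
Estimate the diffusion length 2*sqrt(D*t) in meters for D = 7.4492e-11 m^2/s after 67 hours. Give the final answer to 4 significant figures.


t = 67 hr = 241200 s
Diffusion length = 2*sqrt(D*t)
= 2*sqrt(7.4492e-11 * 241200)
= 8.478e-03 m


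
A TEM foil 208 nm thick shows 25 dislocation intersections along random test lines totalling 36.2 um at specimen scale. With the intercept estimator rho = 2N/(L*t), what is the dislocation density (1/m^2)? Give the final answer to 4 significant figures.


rho = 2N / (L * t)
L = 36.2 um = 3.62e-05 m, t = 208 nm = 2.08e-07 m
rho = 2 * 25 / (3.62e-05 * 2.08e-07)
rho = 6.64e+12 1/m^2


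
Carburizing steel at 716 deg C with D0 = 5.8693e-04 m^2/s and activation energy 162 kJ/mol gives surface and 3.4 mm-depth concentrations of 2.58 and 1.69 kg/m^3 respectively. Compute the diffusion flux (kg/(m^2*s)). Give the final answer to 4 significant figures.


Step 1: D = D0 * exp(-Qd/(R*T))
T = 716 + 273.15 = 989.15 K
D = 5.8693e-04 * exp(-162e3 / (8.314 * 989.15)) = 1.63473e-12 m^2/s
Step 2: J = D * (C1 - C2) / dx
J = 1.63473e-12 * (2.58 - 1.69) / 3.4e-03
J = 4.279e-10 kg/(m^2*s)


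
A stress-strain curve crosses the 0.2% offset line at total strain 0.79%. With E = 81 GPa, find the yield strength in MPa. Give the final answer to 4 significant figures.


Offset strain = 0.002
Elastic strain at yield = total_strain - offset = 7.9e-03 - 0.002 = 5.9e-03
sigma_y = E * elastic_strain = 81000 * 5.9e-03
sigma_y = 477.9 MPa


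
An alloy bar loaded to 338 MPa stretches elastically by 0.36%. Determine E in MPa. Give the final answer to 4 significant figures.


E = sigma / epsilon
epsilon = 0.36% = 3.6e-03
E = 338 / 3.6e-03
E = 93890 MPa


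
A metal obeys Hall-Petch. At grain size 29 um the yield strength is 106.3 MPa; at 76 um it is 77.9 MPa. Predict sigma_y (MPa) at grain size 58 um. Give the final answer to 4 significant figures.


sigma_y = sigma0 + k / sqrt(d)
1/sqrt(d1) = 1/sqrt(2.9e-05) = 185.695;  1/sqrt(d2) = 114.708
k = (sigma1 - sigma2) / (1/sqrt(d1) - 1/sqrt(d2)) = (106.3 - 77.9) / (185.695 - 114.708) = 0.400071 MPa*m^0.5
sigma0 = sigma1 - k/sqrt(d1) = 106.3 - 0.400071*185.695 = 32.0088 MPa
sigma_y(d3) = 32.0088 + 0.400071 / sqrt(5.8e-05) = 84.54 MPa


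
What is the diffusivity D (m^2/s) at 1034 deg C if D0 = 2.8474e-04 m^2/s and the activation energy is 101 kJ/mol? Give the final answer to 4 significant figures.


D = D0 * exp(-Qd / (R*T))
T = 1307.15 K
D = 2.8474e-04 * exp(-101e3 / (8.314 * 1307.15))
D = 2.62e-08 m^2/s


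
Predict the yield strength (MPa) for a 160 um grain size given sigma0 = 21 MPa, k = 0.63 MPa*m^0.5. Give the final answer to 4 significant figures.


sigma_y = sigma0 + k / sqrt(d)
d = 160 um = 1.6e-04 m
sigma_y = 21 + 0.63 / sqrt(1.6e-04)
sigma_y = 70.81 MPa


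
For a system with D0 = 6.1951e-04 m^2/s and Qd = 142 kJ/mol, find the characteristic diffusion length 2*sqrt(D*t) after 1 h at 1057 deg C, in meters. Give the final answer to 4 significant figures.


Step 1: D = D0 * exp(-Qd/(R*T))
T = 1330.15 K
D = 6.1951e-04 * exp(-142e3 / (8.314 * 1330.15)) = 1.64265e-09 m^2/s
Step 2: L = 2*sqrt(D*t)
t = 1 h = 3600 s
L = 2*sqrt(1.64265e-09 * 3600) = 4.864e-03 m


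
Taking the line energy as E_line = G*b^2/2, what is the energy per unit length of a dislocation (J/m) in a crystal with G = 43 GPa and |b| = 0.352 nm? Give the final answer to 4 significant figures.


E = G*b^2/2
b = 0.352 nm = 3.52e-10 m
G = 43 GPa = 4.3e+10 Pa
E = 0.5 * 4.3e+10 * (3.52e-10)^2
E = 2.664e-09 J/m


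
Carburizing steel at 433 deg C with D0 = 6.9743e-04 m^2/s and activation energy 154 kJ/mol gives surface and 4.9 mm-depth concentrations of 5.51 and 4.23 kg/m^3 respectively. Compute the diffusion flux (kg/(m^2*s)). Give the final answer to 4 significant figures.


Step 1: D = D0 * exp(-Qd/(R*T))
T = 433 + 273.15 = 706.15 K
D = 6.9743e-04 * exp(-154e3 / (8.314 * 706.15)) = 2.82847e-15 m^2/s
Step 2: J = D * (C1 - C2) / dx
J = 2.82847e-15 * (5.51 - 4.23) / 4.9e-03
J = 7.389e-13 kg/(m^2*s)


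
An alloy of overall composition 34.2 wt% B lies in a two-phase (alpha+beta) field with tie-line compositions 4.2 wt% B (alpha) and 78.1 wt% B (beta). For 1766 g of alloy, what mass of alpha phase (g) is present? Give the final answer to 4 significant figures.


f_alpha = (C_beta - C0) / (C_beta - C_alpha)
f_alpha = (78.1 - 34.2) / (78.1 - 4.2) = 0.594046
m_alpha = f_alpha * m_total = 0.594046 * 1766 = 1049 g


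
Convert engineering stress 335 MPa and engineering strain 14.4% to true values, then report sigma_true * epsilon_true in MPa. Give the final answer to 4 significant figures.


sigma_true = sigma_eng * (1 + epsilon_eng)
sigma_true = 335 * (1 + 0.144) = 383.24 MPa
epsilon_true = ln(1 + epsilon_eng)
epsilon_true = ln(1 + 0.144) = 0.134531
sigma_true * epsilon_true = 383.24 * 0.134531 = 51.56 MPa


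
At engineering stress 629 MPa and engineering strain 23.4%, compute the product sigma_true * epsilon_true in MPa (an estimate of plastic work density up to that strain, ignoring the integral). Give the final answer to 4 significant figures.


sigma_true = sigma_eng * (1 + epsilon_eng)
sigma_true = 629 * (1 + 0.234) = 776.186 MPa
epsilon_true = ln(1 + epsilon_eng)
epsilon_true = ln(1 + 0.234) = 0.210261
sigma_true * epsilon_true = 776.186 * 0.210261 = 163.2 MPa


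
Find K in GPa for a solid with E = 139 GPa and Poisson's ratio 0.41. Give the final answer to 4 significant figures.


K = E / (3*(1-2*nu))
K = 139 / (3*(1-2*0.41))
K = 257.4 GPa


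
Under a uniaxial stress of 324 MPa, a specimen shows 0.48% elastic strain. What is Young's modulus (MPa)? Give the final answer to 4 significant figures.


E = sigma / epsilon
epsilon = 0.48% = 4.8e-03
E = 324 / 4.8e-03
E = 67500 MPa


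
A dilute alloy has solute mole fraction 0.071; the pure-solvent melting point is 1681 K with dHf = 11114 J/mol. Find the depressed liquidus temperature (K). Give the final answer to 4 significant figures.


dT = R*Tm^2*x / dHf
dT = 8.314 * 1681^2 * 0.071 / 11114
dT = 150.084 K
T_new = 1681 - 150.084 = 1531 K


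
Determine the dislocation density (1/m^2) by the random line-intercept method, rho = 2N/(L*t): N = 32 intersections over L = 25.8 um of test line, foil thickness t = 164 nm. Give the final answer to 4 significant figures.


rho = 2N / (L * t)
L = 25.8 um = 2.58e-05 m, t = 164 nm = 1.64e-07 m
rho = 2 * 32 / (2.58e-05 * 1.64e-07)
rho = 1.513e+13 1/m^2


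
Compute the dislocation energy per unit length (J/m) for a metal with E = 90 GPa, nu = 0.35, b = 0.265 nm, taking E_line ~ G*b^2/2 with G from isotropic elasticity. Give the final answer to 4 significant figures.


Step 1: G = E / (2*(1+nu))
G = 90 / (2*(1+0.35)) = 33.3333 GPa = 3.33333e+10 Pa
Step 2: E_line = G*b^2/2
b = 0.265 nm = 2.65e-10 m
E_line = 0.5 * 3.33333e+10 * (2.65e-10)^2 = 1.17e-09 J/m


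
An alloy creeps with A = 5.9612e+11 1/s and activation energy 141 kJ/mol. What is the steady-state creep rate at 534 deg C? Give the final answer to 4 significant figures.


rate = A * exp(-Q / (R*T))
T = 534 + 273.15 = 807.15 K
rate = 5.9612e+11 * exp(-141e3 / (8.314 * 807.15))
rate = 446.9 1/s


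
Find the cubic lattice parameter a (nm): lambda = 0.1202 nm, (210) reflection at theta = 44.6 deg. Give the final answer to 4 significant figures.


d = lambda / (2*sin(theta))
d = 0.1202 / (2*sin(44.6 deg))
d = 0.0855939 nm
a = d * sqrt(h^2+k^2+l^2) = 0.0855939 * sqrt(5)
a = 0.1914 nm


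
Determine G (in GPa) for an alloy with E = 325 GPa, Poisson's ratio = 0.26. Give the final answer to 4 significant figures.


G = E / (2*(1+nu))
G = 325 / (2*(1+0.26))
G = 129 GPa


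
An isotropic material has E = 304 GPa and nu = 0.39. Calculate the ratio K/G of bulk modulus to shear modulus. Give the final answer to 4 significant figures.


G = E / (2*(1+nu))
G = 304 / (2*(1+0.39)) = 109.353 GPa
K = E / (3*(1-2*nu))
K = 304 / (3*(1-2*0.39)) = 460.606 GPa
K/G = 460.606 / 109.353 = 4.212


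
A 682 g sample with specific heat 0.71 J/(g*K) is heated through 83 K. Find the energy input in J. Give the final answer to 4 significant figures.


Q = m * cp * dT
Q = 682 * 0.71 * 83
Q = 40190 J
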